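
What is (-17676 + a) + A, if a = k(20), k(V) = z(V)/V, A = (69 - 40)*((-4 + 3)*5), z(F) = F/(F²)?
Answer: -7128399/400 ≈ -17821.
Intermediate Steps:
z(F) = 1/F (z(F) = F/F² = 1/F)
A = -145 (A = 29*(-1*5) = 29*(-5) = -145)
k(V) = V⁻² (k(V) = 1/(V*V) = V⁻²)
a = 1/400 (a = 20⁻² = 1/400 ≈ 0.0025000)
(-17676 + a) + A = (-17676 + 1/400) - 145 = -7070399/400 - 145 = -7128399/400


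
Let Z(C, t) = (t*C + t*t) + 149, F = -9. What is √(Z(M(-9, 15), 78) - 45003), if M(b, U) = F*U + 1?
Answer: I*√49222 ≈ 221.86*I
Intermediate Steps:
M(b, U) = 1 - 9*U (M(b, U) = -9*U + 1 = 1 - 9*U)
Z(C, t) = 149 + t² + C*t (Z(C, t) = (C*t + t²) + 149 = (t² + C*t) + 149 = 149 + t² + C*t)
√(Z(M(-9, 15), 78) - 45003) = √((149 + 78² + (1 - 9*15)*78) - 45003) = √((149 + 6084 + (1 - 135)*78) - 45003) = √((149 + 6084 - 134*78) - 45003) = √((149 + 6084 - 10452) - 45003) = √(-4219 - 45003) = √(-49222) = I*√49222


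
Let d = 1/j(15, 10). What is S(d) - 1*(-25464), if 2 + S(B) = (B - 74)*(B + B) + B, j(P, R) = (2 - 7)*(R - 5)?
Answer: 15917427/625 ≈ 25468.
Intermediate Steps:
j(P, R) = 25 - 5*R (j(P, R) = -5*(-5 + R) = 25 - 5*R)
d = -1/25 (d = 1/(25 - 5*10) = 1/(25 - 50) = 1/(-25) = -1/25 ≈ -0.040000)
S(B) = -2 + B + 2*B*(-74 + B) (S(B) = -2 + ((B - 74)*(B + B) + B) = -2 + ((-74 + B)*(2*B) + B) = -2 + (2*B*(-74 + B) + B) = -2 + (B + 2*B*(-74 + B)) = -2 + B + 2*B*(-74 + B))
S(d) - 1*(-25464) = (-2 - 147*(-1/25) + 2*(-1/25)²) - 1*(-25464) = (-2 + 147/25 + 2*(1/625)) + 25464 = (-2 + 147/25 + 2/625) + 25464 = 2427/625 + 25464 = 15917427/625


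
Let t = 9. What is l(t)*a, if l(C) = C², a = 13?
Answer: 1053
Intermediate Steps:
l(t)*a = 9²*13 = 81*13 = 1053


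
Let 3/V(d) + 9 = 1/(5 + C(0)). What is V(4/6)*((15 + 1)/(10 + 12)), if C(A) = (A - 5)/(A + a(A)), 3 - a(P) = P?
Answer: -80/319 ≈ -0.25078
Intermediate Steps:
a(P) = 3 - P
C(A) = -5/3 + A/3 (C(A) = (A - 5)/(A + (3 - A)) = (-5 + A)/3 = (-5 + A)*(1/3) = -5/3 + A/3)
V(d) = -10/29 (V(d) = 3/(-9 + 1/(5 + (-5/3 + (1/3)*0))) = 3/(-9 + 1/(5 + (-5/3 + 0))) = 3/(-9 + 1/(5 - 5/3)) = 3/(-9 + 1/(10/3)) = 3/(-9 + 3/10) = 3/(-87/10) = 3*(-10/87) = -10/29)
V(4/6)*((15 + 1)/(10 + 12)) = -10*(15 + 1)/(29*(10 + 12)) = -160/(29*22) = -10/29*8/11 = -80/319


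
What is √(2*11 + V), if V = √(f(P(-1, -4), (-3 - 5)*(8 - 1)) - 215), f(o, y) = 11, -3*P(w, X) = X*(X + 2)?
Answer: √(22 + 2*I*√51) ≈ 4.9107 + 1.4543*I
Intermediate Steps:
P(w, X) = -X*(2 + X)/3 (P(w, X) = -X*(X + 2)/3 = -X*(2 + X)/3)
V = 2*I*√51 (V = √(11 - 215) = √(-204) = 2*I*√51 ≈ 14.283*I)
√(2*11 + V) = √(2*11 + 2*I*√51) = √(22 + 2*I*√51)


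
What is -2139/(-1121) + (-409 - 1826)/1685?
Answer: 219756/377777 ≈ 0.58171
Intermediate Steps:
-2139/(-1121) + (-409 - 1826)/1685 = -2139*(-1/1121) - 2235*1/1685 = 2139/1121 - 447/337 = 219756/377777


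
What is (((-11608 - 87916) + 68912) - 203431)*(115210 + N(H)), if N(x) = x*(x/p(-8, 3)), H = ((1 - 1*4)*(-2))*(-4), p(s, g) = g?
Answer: -27009030286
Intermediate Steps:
H = -24 (H = ((1 - 4)*(-2))*(-4) = -3*(-2)*(-4) = 6*(-4) = -24)
N(x) = x²/3 (N(x) = x*(x/3) = x²/3)
(((-11608 - 87916) + 68912) - 203431)*(115210 + N(H)) = (((-11608 - 87916) + 68912) - 203431)*(115210 + (⅓)*(-24)²) = ((-99524 + 68912) - 203431)*(115210 + (⅓)*576) = (-30612 - 203431)*(115210 + 192) = -234043*115402 = -27009030286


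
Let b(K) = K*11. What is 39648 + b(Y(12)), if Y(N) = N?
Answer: 39780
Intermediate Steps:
b(K) = 11*K
39648 + b(Y(12)) = 39648 + 11*12 = 39648 + 132 = 39780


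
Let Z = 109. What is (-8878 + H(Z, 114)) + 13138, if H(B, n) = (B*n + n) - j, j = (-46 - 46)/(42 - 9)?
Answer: 554492/33 ≈ 16803.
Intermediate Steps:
j = -92/33 ≈ -2.7879
H(B, n) = 92/33 + n + B*n (H(B, n) = (B*n + n) - 1*(-92/33) = (n + B*n) + 92/33 = 92/33 + n + B*n)
(-8878 + H(Z, 114)) + 13138 = (-8878 + (92/33 + 114 + 109*114)) + 13138 = (-8878 + (92/33 + 114 + 12426)) + 13138 = (-8878 + 413912/33) + 13138 = 120938/33 + 13138 = 554492/33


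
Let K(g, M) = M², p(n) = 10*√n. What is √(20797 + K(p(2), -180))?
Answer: √53197 ≈ 230.64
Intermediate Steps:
√(20797 + K(p(2), -180)) = √(20797 + (-180)²) = √(20797 + 32400) = √53197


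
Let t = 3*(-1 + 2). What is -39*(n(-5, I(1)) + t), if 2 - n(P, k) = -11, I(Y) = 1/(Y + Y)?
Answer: -624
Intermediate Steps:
I(Y) = 1/(2*Y)
n(P, k) = 13 (n(P, k) = 2 - 1*(-11) = 2 + 11 = 13)
t = 3 (t = 3*1 = 3)
-39*(n(-5, I(1)) + t) = -39*(13 + 3) = -39*16 = -624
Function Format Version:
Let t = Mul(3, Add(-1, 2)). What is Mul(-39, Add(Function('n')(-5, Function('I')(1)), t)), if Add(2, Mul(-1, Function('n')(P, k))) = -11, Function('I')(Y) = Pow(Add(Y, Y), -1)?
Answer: -624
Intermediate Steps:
Function('I')(Y) = Mul(Rational(1, 2), Pow(Y, -1)) (Function('I')(Y) = Pow(Mul(2, Y), -1) = Mul(Rational(1, 2), Pow(Y, -1)))
Function('n')(P, k) = 13 (Function('n')(P, k) = Add(2, Mul(-1, -11)) = Add(2, 11) = 13)
t = 3 (t = Mul(3, 1) = 3)
Mul(-39, Add(Function('n')(-5, Function('I')(1)), t)) = Mul(-39, Add(13, 3)) = Mul(-39, 16) = -624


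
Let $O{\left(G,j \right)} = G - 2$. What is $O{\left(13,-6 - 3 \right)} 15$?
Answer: $165$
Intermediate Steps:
$O{\left(G,j \right)} = -2 + G$
$O{\left(13,-6 - 3 \right)} 15 = \left(-2 + 13\right) 15 = 11 \cdot 15 = 165$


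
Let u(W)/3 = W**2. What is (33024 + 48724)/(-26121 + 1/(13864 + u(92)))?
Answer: -3209099488/1025405975 ≈ -3.1296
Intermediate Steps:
u(W) = 3*W**2
(33024 + 48724)/(-26121 + 1/(13864 + u(92))) = (33024 + 48724)/(-26121 + 1/(13864 + 3*92**2)) = 81748/(-26121 + 1/(13864 + 3*8464)) = 81748/(-26121 + 1/(13864 + 25392)) = 81748/(-26121 + 1/39256) = 81748/(-1025405975/39256) = 81748*(-39256/1025405975) = -3209099488/1025405975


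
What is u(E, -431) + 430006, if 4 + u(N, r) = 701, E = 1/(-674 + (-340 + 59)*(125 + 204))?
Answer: 430703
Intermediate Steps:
E = -1/93123 (E = 1/(-674 - 281*329) = 1/(-674 - 92449) = 1/(-93123) = -1/93123 ≈ -1.0738e-5)
u(N, r) = 697 (u(N, r) = -4 + 701 = 697)
u(E, -431) + 430006 = 697 + 430006 = 430703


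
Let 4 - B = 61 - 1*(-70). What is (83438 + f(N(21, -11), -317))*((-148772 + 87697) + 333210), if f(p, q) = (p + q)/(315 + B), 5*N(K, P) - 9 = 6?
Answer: 2134358887025/94 ≈ 2.2706e+10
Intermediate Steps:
N(K, P) = 3 (N(K, P) = 9/5 + (⅕)*6 = 9/5 + 6/5 = 3)
B = -127 (B = 4 - (61 - 1*(-70)) = 4 - (61 + 70) = 4 - 1*131 = 4 - 131 = -127)
f(p, q) = p/188 + q/188 (f(p, q) = (p + q)/(315 - 127) = (p + q)/188 = (p + q)*(1/188) = p/188 + q/188)
(83438 + f(N(21, -11), -317))*((-148772 + 87697) + 333210) = (83438 + ((1/188)*3 + (1/188)*(-317)))*((-148772 + 87697) + 333210) = (83438 + (3/188 - 317/188))*(-61075 + 333210) = (83438 - 157/94)*272135 = (7843015/94)*272135 = 2134358887025/94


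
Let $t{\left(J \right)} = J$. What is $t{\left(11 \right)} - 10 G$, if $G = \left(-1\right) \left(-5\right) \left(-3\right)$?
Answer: $161$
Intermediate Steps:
$G = -15$ ($G = 5 \left(-3\right) = -15$)
$t{\left(11 \right)} - 10 G = 11 - -150 = 11 + 150 = 161$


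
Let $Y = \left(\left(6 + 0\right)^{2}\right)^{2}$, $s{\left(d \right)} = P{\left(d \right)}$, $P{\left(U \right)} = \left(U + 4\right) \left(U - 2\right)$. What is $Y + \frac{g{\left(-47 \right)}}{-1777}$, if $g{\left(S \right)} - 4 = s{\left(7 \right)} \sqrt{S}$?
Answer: $\frac{2302988}{1777} - \frac{55 i \sqrt{47}}{1777} \approx 1296.0 - 0.21219 i$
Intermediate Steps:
$P{\left(U \right)} = \left(-2 + U\right) \left(4 + U\right)$ ($P{\left(U \right)} = \left(4 + U\right) \left(-2 + U\right) = \left(-2 + U\right) \left(4 + U\right)$)
$s{\left(d \right)} = -8 + d^{2} + 2 d$
$g{\left(S \right)} = 4 + 55 \sqrt{S}$ ($g{\left(S \right)} = 4 + \left(-8 + 7^{2} + 2 \cdot 7\right) \sqrt{S} = 4 + \left(-8 + 49 + 14\right) \sqrt{S} = 4 + 55 \sqrt{S}$)
$Y = 1296$ ($Y = \left(6^{2}\right)^{2} = 36^{2} = 1296$)
$Y + \frac{g{\left(-47 \right)}}{-1777} = 1296 + \frac{4 + 55 \sqrt{-47}}{-1777} = 1296 + \left(4 + 55 i \sqrt{47}\right) \left(- \frac{1}{1777}\right) = 1296 - \left(\frac{4}{1777} + \frac{55 i \sqrt{47}}{1777}\right) = \frac{2302988}{1777} - \frac{55 i \sqrt{47}}{1777}$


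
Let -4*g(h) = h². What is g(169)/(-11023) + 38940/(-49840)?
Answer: -1834139/13734658 ≈ -0.13354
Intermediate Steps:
g(h) = -h²/4
g(169)/(-11023) + 38940/(-49840) = -¼*169²/(-11023) + 38940/(-49840) = -¼*28561*(-1/11023) + 38940*(-1/49840) = -28561/4*(-1/11023) - 1947/2492 = 28561/44092 - 1947/2492 = -1834139/13734658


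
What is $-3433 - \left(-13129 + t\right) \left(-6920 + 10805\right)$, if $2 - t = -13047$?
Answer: $307367$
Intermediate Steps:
$t = 13049$ ($t = 2 - -13047 = 2 + 13047 = 13049$)
$-3433 - \left(-13129 + t\right) \left(-6920 + 10805\right) = -3433 - \left(-13129 + 13049\right) \left(-6920 + 10805\right) = -3433 - \left(-80\right) 3885 = -3433 - -310800 = -3433 + 310800 = 307367$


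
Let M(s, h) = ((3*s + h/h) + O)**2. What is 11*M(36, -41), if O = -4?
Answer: 121275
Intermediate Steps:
M(s, h) = (-3 + 3*s)**2 (M(s, h) = ((3*s + h/h) - 4)**2 = ((3*s + 1) - 4)**2 = ((1 + 3*s) - 4)**2 = (-3 + 3*s)**2)
11*M(36, -41) = 11*(9*(-1 + 36)**2) = 11*(9*35**2) = 11*(9*1225) = 11*11025 = 121275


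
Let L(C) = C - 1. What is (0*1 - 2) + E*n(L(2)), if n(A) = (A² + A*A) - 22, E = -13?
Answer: 258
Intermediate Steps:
L(C) = -1 + C
n(A) = -22 + 2*A² (n(A) = (A² + A²) - 22 = 2*A² - 22 = -22 + 2*A²)
(0*1 - 2) + E*n(L(2)) = (0*1 - 2) - 13*(-22 + 2*(-1 + 2)²) = (0 - 2) - 13*(-22 + 2*1²) = -2 - 13*(-22 + 2*1) = -2 - 13*(-22 + 2) = -2 - 13*(-20) = -2 + 260 = 258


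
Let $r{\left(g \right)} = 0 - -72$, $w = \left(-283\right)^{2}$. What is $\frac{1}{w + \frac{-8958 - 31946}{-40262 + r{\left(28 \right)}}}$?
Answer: $\frac{20095}{1609408907} \approx 1.2486 \cdot 10^{-5}$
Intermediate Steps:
$w = 80089$
$r{\left(g \right)} = 72$ ($r{\left(g \right)} = 0 + 72 = 72$)
$\frac{1}{w + \frac{-8958 - 31946}{-40262 + r{\left(28 \right)}}} = \frac{1}{80089 + \frac{-8958 - 31946}{-40262 + 72}} = \frac{1}{80089 - \frac{40904}{-40190}} = \frac{1}{80089 - - \frac{20452}{20095}} = \frac{1}{80089 + \frac{20452}{20095}} = \frac{1}{\frac{1609408907}{20095}} = \frac{20095}{1609408907}$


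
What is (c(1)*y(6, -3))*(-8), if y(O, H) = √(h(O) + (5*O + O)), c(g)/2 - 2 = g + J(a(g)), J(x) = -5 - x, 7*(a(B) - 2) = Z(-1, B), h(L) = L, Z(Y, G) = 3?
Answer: 496*√42/7 ≈ 459.21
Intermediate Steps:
a(B) = 17/7 (a(B) = 2 + (⅐)*3 = 2 + 3/7 = 17/7)
c(g) = -76/7 + 2*g (c(g) = 4 + 2*(g + (-5 - 1*17/7)) = 4 + 2*(g + (-5 - 17/7)) = 4 + 2*(g - 52/7) = 4 + 2*(-52/7 + g) = 4 + (-104/7 + 2*g) = -76/7 + 2*g)
y(O, H) = √7*√O (y(O, H) = √(O + (5*O + O)) = √(O + 6*O) = √(7*O) = √7*√O)
(c(1)*y(6, -3))*(-8) = ((-76/7 + 2*1)*(√7*√6))*(-8) = ((-76/7 + 2)*√42)*(-8) = -62*√42/7*(-8) = 496*√42/7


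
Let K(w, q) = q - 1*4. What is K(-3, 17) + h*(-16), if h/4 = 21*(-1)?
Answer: 1357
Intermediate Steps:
h = -84 (h = 4*(21*(-1)) = 4*(-21) = -84)
K(w, q) = -4 + q (K(w, q) = q - 4 = -4 + q)
K(-3, 17) + h*(-16) = (-4 + 17) - 84*(-16) = 13 + 1344 = 1357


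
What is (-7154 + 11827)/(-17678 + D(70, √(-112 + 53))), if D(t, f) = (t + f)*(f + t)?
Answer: -59987301/165944969 - 654220*I*√59/165944969 ≈ -0.36149 - 0.030282*I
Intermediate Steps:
D(t, f) = (f + t)² (D(t, f) = (f + t)*(f + t) = (f + t)²)
(-7154 + 11827)/(-17678 + D(70, √(-112 + 53))) = (-7154 + 11827)/(-17678 + (√(-112 + 53) + 70)²) = 4673/(-17678 + (√(-59) + 70)²) = 4673/(-17678 + (I*√59 + 70)²) = 4673/(-17678 + (70 + I*√59)²)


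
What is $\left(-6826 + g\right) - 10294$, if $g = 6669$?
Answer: $-10451$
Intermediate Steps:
$\left(-6826 + g\right) - 10294 = \left(-6826 + 6669\right) - 10294 = -157 - 10294 = -10451$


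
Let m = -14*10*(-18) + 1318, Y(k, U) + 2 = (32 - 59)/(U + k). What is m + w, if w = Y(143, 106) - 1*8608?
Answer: -396085/83 ≈ -4772.1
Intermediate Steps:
Y(k, U) = -2 - 27/(U + k) (Y(k, U) = -2 + (32 - 59)/(U + k) = -2 - 27/(U + k))
m = 3838 (m = -140*(-18) + 1318 = 2520 + 1318 = 3838)
w = -714639/83 (w = (-27 - 2*106 - 2*143)/(106 + 143) - 1*8608 = (-27 - 212 - 286)/249 - 8608 = (1/249)*(-525) - 8608 = -175/83 - 8608 = -714639/83 ≈ -8610.1)
m + w = 3838 - 714639/83 = -396085/83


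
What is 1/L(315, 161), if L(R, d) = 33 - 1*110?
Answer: -1/77 ≈ -0.012987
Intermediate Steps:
L(R, d) = -77 (L(R, d) = 33 - 110 = -77)
1/L(315, 161) = 1/(-77) = -1/77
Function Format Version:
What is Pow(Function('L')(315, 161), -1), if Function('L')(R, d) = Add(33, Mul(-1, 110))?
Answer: Rational(-1, 77) ≈ -0.012987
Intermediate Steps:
Function('L')(R, d) = -77 (Function('L')(R, d) = Add(33, -110) = -77)
Pow(Function('L')(315, 161), -1) = Pow(-77, -1) = Rational(-1, 77)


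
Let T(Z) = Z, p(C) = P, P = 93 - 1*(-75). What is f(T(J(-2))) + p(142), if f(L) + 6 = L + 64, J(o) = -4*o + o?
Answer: 232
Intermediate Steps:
J(o) = -3*o
P = 168 (P = 93 + 75 = 168)
p(C) = 168
f(L) = 58 + L (f(L) = -6 + (L + 64) = -6 + (64 + L) = 58 + L)
f(T(J(-2))) + p(142) = (58 - 3*(-2)) + 168 = (58 + 6) + 168 = 64 + 168 = 232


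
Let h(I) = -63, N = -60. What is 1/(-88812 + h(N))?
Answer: -1/88875 ≈ -1.1252e-5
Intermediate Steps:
1/(-88812 + h(N)) = 1/(-88812 - 63) = 1/(-88875) = -1/88875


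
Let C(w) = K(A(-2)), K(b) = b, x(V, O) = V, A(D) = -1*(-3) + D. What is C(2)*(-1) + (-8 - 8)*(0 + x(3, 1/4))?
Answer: -49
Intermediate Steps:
A(D) = 3 + D
C(w) = 1 (C(w) = 3 - 2 = 1)
C(2)*(-1) + (-8 - 8)*(0 + x(3, 1/4)) = 1*(-1) + (-8 - 8)*(0 + 3) = -1 - 16*3 = -1 - 48 = -49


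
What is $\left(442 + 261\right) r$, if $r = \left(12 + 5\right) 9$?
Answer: $107559$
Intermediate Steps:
$r = 153$ ($r = 17 \cdot 9 = 153$)
$\left(442 + 261\right) r = \left(442 + 261\right) 153 = 703 \cdot 153 = 107559$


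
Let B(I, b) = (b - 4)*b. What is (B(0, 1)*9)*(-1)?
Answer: 27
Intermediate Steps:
B(I, b) = b*(-4 + b) (B(I, b) = (-4 + b)*b = b*(-4 + b))
(B(0, 1)*9)*(-1) = ((1*(-4 + 1))*9)*(-1) = ((1*(-3))*9)*(-1) = -3*9*(-1) = -27*(-1) = 27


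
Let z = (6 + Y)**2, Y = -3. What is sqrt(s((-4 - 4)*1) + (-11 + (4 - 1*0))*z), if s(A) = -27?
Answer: 3*I*sqrt(10) ≈ 9.4868*I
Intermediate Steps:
z = 9 (z = (6 - 3)**2 = 3**2 = 9)
sqrt(s((-4 - 4)*1) + (-11 + (4 - 1*0))*z) = sqrt(-27 + (-11 + (4 - 1*0))*9) = sqrt(-27 + (-11 + (4 + 0))*9) = sqrt(-27 + (-11 + 4)*9) = sqrt(-27 - 7*9) = sqrt(-27 - 63) = sqrt(-90) = 3*I*sqrt(10)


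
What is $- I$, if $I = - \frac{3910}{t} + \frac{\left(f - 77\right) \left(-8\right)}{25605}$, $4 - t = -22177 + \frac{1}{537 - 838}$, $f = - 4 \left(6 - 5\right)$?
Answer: $\frac{1433801123}{9497295645} \approx 0.15097$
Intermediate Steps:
$f = -4$ ($f = \left(-4\right) 1 = -4$)
$t = \frac{6676482}{301}$ ($t = 4 - \left(-22177 + \frac{1}{537 - 838}\right) = 4 - \left(-22177 + \frac{1}{-301}\right) = 4 - \left(-22177 - \frac{1}{301}\right) = 4 - - \frac{6675278}{301} = 4 + \frac{6675278}{301} = \frac{6676482}{301} \approx 22181.0$)
$I = - \frac{1433801123}{9497295645}$ ($I = - \frac{3910}{\frac{6676482}{301}} + \frac{\left(-4 - 77\right) \left(-8\right)}{25605} = \left(-3910\right) \frac{301}{6676482} + \left(-81\right) \left(-8\right) \frac{1}{25605} = - \frac{588455}{3338241} + 648 \cdot \frac{1}{25605} = - \frac{588455}{3338241} + \frac{72}{2845} = - \frac{1433801123}{9497295645} \approx -0.15097$)
$- I = \left(-1\right) \left(- \frac{1433801123}{9497295645}\right) = \frac{1433801123}{9497295645}$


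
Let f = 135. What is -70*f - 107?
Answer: -9557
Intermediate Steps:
-70*f - 107 = -70*135 - 107 = -9450 - 107 = -9557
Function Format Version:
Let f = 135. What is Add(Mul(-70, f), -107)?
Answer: -9557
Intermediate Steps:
Add(Mul(-70, f), -107) = Add(Mul(-70, 135), -107) = Add(-9450, -107) = -9557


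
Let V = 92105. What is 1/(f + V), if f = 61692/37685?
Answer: 37685/3471038617 ≈ 1.0857e-5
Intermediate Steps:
f = 61692/37685 (f = 61692*(1/37685) = 61692/37685 ≈ 1.6370)
1/(f + V) = 1/(61692/37685 + 92105) = 1/(3471038617/37685) = 37685/3471038617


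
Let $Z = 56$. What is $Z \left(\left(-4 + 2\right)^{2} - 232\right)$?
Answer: $-12768$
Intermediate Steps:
$Z \left(\left(-4 + 2\right)^{2} - 232\right) = 56 \left(\left(-4 + 2\right)^{2} - 232\right) = 56 \left(\left(-2\right)^{2} - 232\right) = 56 \left(4 - 232\right) = 56 \left(-228\right) = -12768$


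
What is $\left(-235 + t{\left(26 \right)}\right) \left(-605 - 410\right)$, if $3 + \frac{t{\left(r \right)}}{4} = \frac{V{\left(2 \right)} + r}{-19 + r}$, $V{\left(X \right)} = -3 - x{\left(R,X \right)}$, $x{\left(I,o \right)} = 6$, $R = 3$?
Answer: $240845$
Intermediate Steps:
$V{\left(X \right)} = -9$ ($V{\left(X \right)} = -3 - 6 = -9$)
$t{\left(r \right)} = -12 + \frac{4 \left(-9 + r\right)}{-19 + r}$ ($t{\left(r \right)} = -12 + 4 \frac{-9 + r}{-19 + r} = -12 + \frac{4 \left(-9 + r\right)}{-19 + r}$)
$\left(-235 + t{\left(26 \right)}\right) \left(-605 - 410\right) = \left(-235 + \frac{8 \left(24 - 26\right)}{-19 + 26}\right) \left(-605 - 410\right) = \left(-235 + \frac{8 \left(24 - 26\right)}{7}\right) \left(-1015\right) = \left(-235 + 8 \cdot \frac{1}{7} \left(-2\right)\right) \left(-1015\right) = \left(-235 - \frac{16}{7}\right) \left(-1015\right) = \left(- \frac{1661}{7}\right) \left(-1015\right) = 240845$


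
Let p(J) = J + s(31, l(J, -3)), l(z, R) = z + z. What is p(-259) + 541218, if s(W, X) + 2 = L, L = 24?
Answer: 540981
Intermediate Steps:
l(z, R) = 2*z
s(W, X) = 22 (s(W, X) = -2 + 24 = 22)
p(J) = 22 + J (p(J) = J + 22 = 22 + J)
p(-259) + 541218 = (22 - 259) + 541218 = -237 + 541218 = 540981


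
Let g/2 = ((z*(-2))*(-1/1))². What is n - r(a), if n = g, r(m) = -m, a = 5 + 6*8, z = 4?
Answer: 181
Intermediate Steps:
a = 53 (a = 5 + 48 = 53)
g = 128 (g = 2*((4*(-2))*(-1/1))² = 2*(-(-8))² = 2*(-8*(-1))² = 2*8² = 2*64 = 128)
n = 128
n - r(a) = 128 - (-1)*53 = 128 - 1*(-53) = 128 + 53 = 181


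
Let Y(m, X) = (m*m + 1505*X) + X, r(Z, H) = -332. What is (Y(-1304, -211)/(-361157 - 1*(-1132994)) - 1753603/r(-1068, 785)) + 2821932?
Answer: 724473702374399/256249884 ≈ 2.8272e+6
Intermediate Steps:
Y(m, X) = m² + 1506*X (Y(m, X) = (m² + 1505*X) + X = m² + 1506*X)
(Y(-1304, -211)/(-361157 - 1*(-1132994)) - 1753603/r(-1068, 785)) + 2821932 = (((-1304)² + 1506*(-211))/(-361157 - 1*(-1132994)) - 1753603/(-332)) + 2821932 = ((1700416 - 317766)/(-361157 + 1132994) - 1753603*(-1/332)) + 2821932 = (1382650/771837 + 1753603/332) + 2821932 = 1353954718511/256249884 + 2821932 = 724473702374399/256249884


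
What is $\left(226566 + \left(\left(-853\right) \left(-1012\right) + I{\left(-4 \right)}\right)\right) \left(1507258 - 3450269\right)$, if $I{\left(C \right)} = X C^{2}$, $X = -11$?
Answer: $-2117155303886$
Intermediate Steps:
$I{\left(C \right)} = - 11 C^{2}$
$\left(226566 + \left(\left(-853\right) \left(-1012\right) + I{\left(-4 \right)}\right)\right) \left(1507258 - 3450269\right) = \left(226566 - \left(-863236 + 11 \left(-4\right)^{2}\right)\right) \left(1507258 - 3450269\right) = \left(226566 + \left(863236 - 176\right)\right) \left(-1943011\right) = \left(226566 + 863060\right) \left(-1943011\right) = 1089626 \left(-1943011\right) = -2117155303886$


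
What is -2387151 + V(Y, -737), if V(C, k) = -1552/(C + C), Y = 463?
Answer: -1105251689/463 ≈ -2.3872e+6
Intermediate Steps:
V(C, k) = -776/C (V(C, k) = -1552*1/(2*C) = -776/C)
-2387151 + V(Y, -737) = -2387151 - 776/463 = -1105251689/463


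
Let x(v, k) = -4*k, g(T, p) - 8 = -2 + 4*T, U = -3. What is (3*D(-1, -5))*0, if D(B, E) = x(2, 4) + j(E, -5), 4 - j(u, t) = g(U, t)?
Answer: 0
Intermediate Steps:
g(T, p) = 6 + 4*T (g(T, p) = 8 + (-2 + 4*T) = 6 + 4*T)
j(u, t) = 10 (j(u, t) = 4 - (6 + 4*(-3)) = 4 - (6 - 12) = 4 - 1*(-6) = 4 + 6 = 10)
D(B, E) = -6 (D(B, E) = -4*4 + 10 = -16 + 10 = -6)
(3*D(-1, -5))*0 = (3*(-6))*0 = -18*0 = 0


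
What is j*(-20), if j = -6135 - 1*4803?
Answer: 218760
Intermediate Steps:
j = -10938 (j = -6135 - 4803 = -10938)
j*(-20) = -10938*(-20) = 218760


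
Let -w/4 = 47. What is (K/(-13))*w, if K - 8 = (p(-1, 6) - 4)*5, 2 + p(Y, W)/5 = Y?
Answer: -16356/13 ≈ -1258.2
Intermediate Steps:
p(Y, W) = -10 + 5*Y
K = -87 (K = 8 + ((-10 + 5*(-1)) - 4)*5 = 8 + ((-10 - 5) - 4)*5 = 8 + (-15 - 4)*5 = 8 - 19*5 = 8 - 95 = -87)
w = -188 (w = -4*47 = -188)
(K/(-13))*w = (-87/(-13))*(-188) = -1/13*(-87)*(-188) = (87/13)*(-188) = -16356/13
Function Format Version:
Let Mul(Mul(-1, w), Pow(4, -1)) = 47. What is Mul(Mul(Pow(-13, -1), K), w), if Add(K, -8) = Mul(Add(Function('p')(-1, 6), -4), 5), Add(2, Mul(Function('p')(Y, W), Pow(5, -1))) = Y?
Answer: Rational(-16356, 13) ≈ -1258.2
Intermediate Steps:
Function('p')(Y, W) = Add(-10, Mul(5, Y))
K = -87 (K = Add(8, Mul(Add(Add(-10, Mul(5, -1)), -4), 5)) = Add(8, Mul(Add(Add(-10, -5), -4), 5)) = Add(8, Mul(Add(-15, -4), 5)) = Add(8, Mul(-19, 5)) = Add(8, -95) = -87)
w = -188 (w = Mul(-4, 47) = -188)
Mul(Mul(Pow(-13, -1), K), w) = Mul(Mul(Pow(-13, -1), -87), -188) = Mul(Mul(Rational(-1, 13), -87), -188) = Mul(Rational(87, 13), -188) = Rational(-16356, 13)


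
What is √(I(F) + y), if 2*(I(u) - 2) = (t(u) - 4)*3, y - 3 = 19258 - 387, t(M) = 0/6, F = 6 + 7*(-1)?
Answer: √18870 ≈ 137.37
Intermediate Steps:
F = -1 (F = 6 - 7 = -1)
t(M) = 0 (t(M) = 0*(⅙) = 0)
y = 18874 (y = 3 + (19258 - 387) = 3 + 18871 = 18874)
I(u) = -4 (I(u) = 2 + ((0 - 4)*3)/2 = 2 + (-4*3)/2 = 2 + (½)*(-12) = 2 - 6 = -4)
√(I(F) + y) = √(-4 + 18874) = √18870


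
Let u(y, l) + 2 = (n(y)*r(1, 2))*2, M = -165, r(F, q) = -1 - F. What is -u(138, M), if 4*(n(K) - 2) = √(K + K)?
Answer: 10 + 2*√69 ≈ 26.613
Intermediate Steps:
n(K) = 2 + √2*√K/4 (n(K) = 2 + √(K + K)/4 = 2 + √(2*K)/4 = 2 + (√2*√K)/4 = 2 + √2*√K/4)
u(y, l) = -10 - √2*√y (u(y, l) = -2 + ((2 + √2*√y/4)*(-1 - 1*1))*2 = -2 + ((2 + √2*√y/4)*(-1 - 1))*2 = -2 + ((2 + √2*√y/4)*(-2))*2 = -2 + (-4 - √2*√y/2)*2 = -2 + (-8 - √2*√y) = -10 - √2*√y)
-u(138, M) = -(-10 - √2*√138) = -(-10 - 2*√69) = 10 + 2*√69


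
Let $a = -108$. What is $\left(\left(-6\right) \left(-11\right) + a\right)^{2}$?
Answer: $1764$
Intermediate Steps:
$\left(\left(-6\right) \left(-11\right) + a\right)^{2} = \left(\left(-6\right) \left(-11\right) - 108\right)^{2} = \left(66 - 108\right)^{2} = \left(-42\right)^{2} = 1764$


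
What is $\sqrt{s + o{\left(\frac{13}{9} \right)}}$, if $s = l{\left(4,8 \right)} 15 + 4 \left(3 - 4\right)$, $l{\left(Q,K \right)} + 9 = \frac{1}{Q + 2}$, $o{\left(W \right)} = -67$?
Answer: $\frac{i \sqrt{814}}{2} \approx 14.265 i$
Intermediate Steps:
$l{\left(Q,K \right)} = -9 + \frac{1}{2 + Q}$ ($l{\left(Q,K \right)} = -9 + \frac{1}{Q + 2} = -9 + \frac{1}{2 + Q}$)
$s = - \frac{273}{2}$ ($s = \frac{-17 - 36}{2 + 4} \cdot 15 + 4 \left(3 - 4\right) = \frac{-17 - 36}{6} \cdot 15 + 4 \left(-1\right) = \frac{1}{6} \left(-53\right) 15 - 4 = \left(- \frac{53}{6}\right) 15 - 4 = - \frac{265}{2} - 4 = - \frac{273}{2} \approx -136.5$)
$\sqrt{s + o{\left(\frac{13}{9} \right)}} = \sqrt{- \frac{273}{2} - 67} = \sqrt{- \frac{407}{2}} = \frac{i \sqrt{814}}{2}$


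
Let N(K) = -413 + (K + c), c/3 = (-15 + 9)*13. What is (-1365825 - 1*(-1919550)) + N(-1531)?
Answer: 551547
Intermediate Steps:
c = -234 (c = 3*((-15 + 9)*13) = 3*(-6*13) = 3*(-78) = -234)
N(K) = -647 + K (N(K) = -413 + (K - 234) = -413 + (-234 + K) = -647 + K)
(-1365825 - 1*(-1919550)) + N(-1531) = (-1365825 - 1*(-1919550)) + (-647 - 1531) = (-1365825 + 1919550) - 2178 = 553725 - 2178 = 551547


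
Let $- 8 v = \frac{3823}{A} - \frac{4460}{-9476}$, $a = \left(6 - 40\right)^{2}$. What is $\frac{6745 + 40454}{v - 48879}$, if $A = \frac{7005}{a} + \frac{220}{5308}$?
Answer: $- \frac{8371962398653320}{8683857316418689} \approx -0.96408$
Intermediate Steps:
$a = 1156$ ($a = \left(-34\right)^{2} = 1156$)
$A = \frac{9359215}{1534012}$ ($A = \frac{7005}{1156} + \frac{220}{5308} = 7005 \cdot \frac{1}{1156} + 220 \cdot \frac{1}{5308} = \frac{7005}{1156} + \frac{55}{1327} = \frac{9359215}{1534012} \approx 6.1011$)
$v = - \frac{13903502062969}{177375842680}$ ($v = - \frac{\frac{3823}{\frac{9359215}{1534012}} - \frac{4460}{-9476}}{8} = - \frac{3823 \cdot \frac{1534012}{9359215} - - \frac{1115}{2369}}{8} = - \frac{\frac{5864527876}{9359215} + \frac{1115}{2369}}{8} = \left(- \frac{1}{8}\right) \frac{13903502062969}{22171980335} = - \frac{13903502062969}{177375842680} \approx -78.384$)
$\frac{6745 + 40454}{v - 48879} = \frac{6745 + 40454}{- \frac{13903502062969}{177375842680} - 48879} = \frac{47199}{- \frac{8683857316418689}{177375842680}} = 47199 \left(- \frac{177375842680}{8683857316418689}\right) = - \frac{8371962398653320}{8683857316418689}$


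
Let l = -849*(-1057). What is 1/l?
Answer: 1/897393 ≈ 1.1143e-6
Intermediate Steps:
l = 897393
1/l = 1/897393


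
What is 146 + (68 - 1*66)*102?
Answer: 350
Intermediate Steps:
146 + (68 - 1*66)*102 = 146 + (68 - 66)*102 = 146 + 2*102 = 146 + 204 = 350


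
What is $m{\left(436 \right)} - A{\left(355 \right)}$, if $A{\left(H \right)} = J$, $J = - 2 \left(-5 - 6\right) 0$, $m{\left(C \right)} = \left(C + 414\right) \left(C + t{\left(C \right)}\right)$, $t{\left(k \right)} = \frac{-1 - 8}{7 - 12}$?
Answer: $372130$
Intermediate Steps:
$t{\left(k \right)} = \frac{9}{5}$ ($t{\left(k \right)} = - \frac{9}{-5} = \left(-9\right) \left(- \frac{1}{5}\right) = \frac{9}{5}$)
$m{\left(C \right)} = \left(414 + C\right) \left(\frac{9}{5} + C\right)$ ($m{\left(C \right)} = \left(C + 414\right) \left(C + \frac{9}{5}\right) = \left(414 + C\right) \left(\frac{9}{5} + C\right)$)
$J = 0$ ($J = - 2 \left(-5 - 6\right) 0 = \left(-2\right) \left(-11\right) 0 = 22 \cdot 0 = 0$)
$A{\left(H \right)} = 0$
$m{\left(436 \right)} - A{\left(355 \right)} = \left(\frac{3726}{5} + 436^{2} + \frac{2079}{5} \cdot 436\right) - 0 = \left(\frac{3726}{5} + 190096 + \frac{906444}{5}\right) + 0 = 372130 + 0 = 372130$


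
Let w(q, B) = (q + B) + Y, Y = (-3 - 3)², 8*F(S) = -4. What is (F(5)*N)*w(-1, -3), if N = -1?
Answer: 16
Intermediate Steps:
F(S) = -½ (F(S) = (⅛)*(-4) = -½)
Y = 36 (Y = (-6)² = 36)
w(q, B) = 36 + B + q (w(q, B) = (q + B) + 36 = (B + q) + 36 = 36 + B + q)
(F(5)*N)*w(-1, -3) = (-½*(-1))*(36 - 3 - 1) = (½)*32 = 16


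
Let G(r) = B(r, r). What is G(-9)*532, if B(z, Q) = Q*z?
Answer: 43092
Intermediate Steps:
G(r) = r² (G(r) = r*r = r²)
G(-9)*532 = (-9)²*532 = 81*532 = 43092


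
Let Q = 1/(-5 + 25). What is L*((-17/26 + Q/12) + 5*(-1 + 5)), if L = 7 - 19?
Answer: -60373/260 ≈ -232.20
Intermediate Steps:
L = -12
Q = 1/20 ≈ 0.050000
L*((-17/26 + Q/12) + 5*(-1 + 5)) = -12*((-17/26 + (1/20)/12) + 5*(-1 + 5)) = -12*((-17*1/26 + (1/20)*(1/12)) + 5*4) = -12*((-17/26 + 1/240) + 20) = -12*(-2027/3120 + 20) = -12*60373/3120 = -60373/260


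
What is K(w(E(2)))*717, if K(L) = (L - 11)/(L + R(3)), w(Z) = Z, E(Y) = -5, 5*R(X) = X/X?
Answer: 2390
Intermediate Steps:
R(X) = ⅕ (R(X) = (X/X)/5 = (⅕)*1 = ⅕)
K(L) = (-11 + L)/(⅕ + L) (K(L) = (L - 11)/(L + ⅕) = (-11 + L)/(⅕ + L))
K(w(E(2)))*717 = (5*(-11 - 5)/(1 + 5*(-5)))*717 = (5*(-16)/(1 - 25))*717 = (5*(-16)/(-24))*717 = (5*(-1/24)*(-16))*717 = (10/3)*717 = 2390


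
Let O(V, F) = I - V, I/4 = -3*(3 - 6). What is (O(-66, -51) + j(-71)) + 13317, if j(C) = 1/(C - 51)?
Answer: 1637117/122 ≈ 13419.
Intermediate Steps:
I = 36 (I = 4*(-3*(3 - 6)) = 4*(-3*(-3)) = 4*9 = 36)
j(C) = 1/(-51 + C)
O(V, F) = 36 - V
(O(-66, -51) + j(-71)) + 13317 = ((36 - 1*(-66)) + 1/(-51 - 71)) + 13317 = ((36 + 66) + 1/(-122)) + 13317 = (102 - 1/122) + 13317 = 12443/122 + 13317 = 1637117/122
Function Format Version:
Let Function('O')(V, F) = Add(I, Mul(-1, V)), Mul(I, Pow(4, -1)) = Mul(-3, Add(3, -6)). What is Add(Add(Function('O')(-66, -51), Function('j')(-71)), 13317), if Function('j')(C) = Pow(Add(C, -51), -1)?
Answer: Rational(1637117, 122) ≈ 13419.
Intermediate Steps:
I = 36 (I = Mul(4, Mul(-3, Add(3, -6))) = Mul(4, Mul(-3, -3)) = Mul(4, 9) = 36)
Function('j')(C) = Pow(Add(-51, C), -1)
Function('O')(V, F) = Add(36, Mul(-1, V))
Add(Add(Function('O')(-66, -51), Function('j')(-71)), 13317) = Add(Add(Add(36, Mul(-1, -66)), Pow(Add(-51, -71), -1)), 13317) = Add(Add(Add(36, 66), Pow(-122, -1)), 13317) = Add(Add(102, Rational(-1, 122)), 13317) = Add(Rational(12443, 122), 13317) = Rational(1637117, 122)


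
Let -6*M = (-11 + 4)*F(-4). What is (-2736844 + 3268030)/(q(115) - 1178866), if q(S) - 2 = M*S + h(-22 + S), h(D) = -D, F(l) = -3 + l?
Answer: -3187116/7079377 ≈ -0.45020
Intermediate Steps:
M = -49/6 (M = -(-11 + 4)*(-3 - 4)/6 = -(-7)*(-7)/6 = -⅙*49 = -49/6 ≈ -8.1667)
q(S) = 24 - 55*S/6 (q(S) = 2 + (-49*S/6 - (-22 + S)) = 2 + (-49*S/6 + (22 - S)) = 2 + (22 - 55*S/6) = 24 - 55*S/6)
(-2736844 + 3268030)/(q(115) - 1178866) = (-2736844 + 3268030)/((24 - 55/6*115) - 1178866) = 531186/((24 - 6325/6) - 1178866) = 531186/(-6181/6 - 1178866) = 531186/(-7079377/6) = 531186*(-6/7079377) = -3187116/7079377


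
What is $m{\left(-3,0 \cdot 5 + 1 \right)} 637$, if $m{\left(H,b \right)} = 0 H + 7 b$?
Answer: $4459$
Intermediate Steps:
$m{\left(H,b \right)} = 7 b$ ($m{\left(H,b \right)} = 0 + 7 b = 7 b$)
$m{\left(-3,0 \cdot 5 + 1 \right)} 637 = 7 \left(0 \cdot 5 + 1\right) 637 = 7 \left(0 + 1\right) 637 = 7 \cdot 1 \cdot 637 = 7 \cdot 637 = 4459$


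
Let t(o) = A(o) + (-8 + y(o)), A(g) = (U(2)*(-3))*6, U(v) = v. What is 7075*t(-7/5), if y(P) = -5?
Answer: -346675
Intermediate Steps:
A(g) = -36 (A(g) = (2*(-3))*6 = -6*6 = -36)
t(o) = -49 (t(o) = -36 + (-8 - 5) = -36 - 13 = -49)
7075*t(-7/5) = 7075*(-49) = -346675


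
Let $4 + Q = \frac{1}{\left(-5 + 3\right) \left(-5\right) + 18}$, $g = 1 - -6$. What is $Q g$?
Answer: $- \frac{111}{4} \approx -27.75$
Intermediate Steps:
$g = 7$ ($g = 1 + 6 = 7$)
$Q = - \frac{111}{28}$ ($Q = -4 + \frac{1}{\left(-5 + 3\right) \left(-5\right) + 18} = -4 + \frac{1}{\left(-2\right) \left(-5\right) + 18} = -4 + \frac{1}{10 + 18} = -4 + \frac{1}{28} = - \frac{111}{28} \approx -3.9643$)
$Q g = \left(- \frac{111}{28}\right) 7 = - \frac{111}{4}$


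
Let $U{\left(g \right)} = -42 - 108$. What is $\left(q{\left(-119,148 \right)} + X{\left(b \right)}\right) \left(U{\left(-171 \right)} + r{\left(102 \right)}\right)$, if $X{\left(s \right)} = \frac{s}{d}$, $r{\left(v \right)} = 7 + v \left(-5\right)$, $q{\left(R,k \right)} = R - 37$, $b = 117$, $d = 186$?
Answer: $\frac{6290349}{62} \approx 1.0146 \cdot 10^{5}$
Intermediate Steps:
$U{\left(g \right)} = -150$ ($U{\left(g \right)} = -42 - 108 = -150$)
$q{\left(R,k \right)} = -37 + R$ ($q{\left(R,k \right)} = R - 37 = -37 + R$)
$r{\left(v \right)} = 7 - 5 v$
$X{\left(s \right)} = \frac{s}{186}$
$\left(q{\left(-119,148 \right)} + X{\left(b \right)}\right) \left(U{\left(-171 \right)} + r{\left(102 \right)}\right) = \left(\left(-37 - 119\right) + \frac{1}{186} \cdot 117\right) \left(-150 + \left(7 - 510\right)\right) = \left(-156 + \frac{39}{62}\right) \left(-150 + \left(7 - 510\right)\right) = - \frac{9633 \left(-150 - 503\right)}{62} = \left(- \frac{9633}{62}\right) \left(-653\right) = \frac{6290349}{62}$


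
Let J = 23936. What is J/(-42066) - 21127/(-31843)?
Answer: 63267167/669753819 ≈ 0.094463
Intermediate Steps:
J/(-42066) - 21127/(-31843) = 23936/(-42066) - 21127/(-31843) = 23936*(-1/42066) - 21127*(-1/31843) = -11968/21033 + 21127/31843 = 63267167/669753819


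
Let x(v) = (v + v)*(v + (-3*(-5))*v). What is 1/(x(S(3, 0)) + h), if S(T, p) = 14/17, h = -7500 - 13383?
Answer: -289/6028915 ≈ -4.7936e-5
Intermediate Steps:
h = -20883
S(T, p) = 14/17 (S(T, p) = 14*(1/17) = 14/17)
x(v) = 32*v² (x(v) = (2*v)*(v + 15*v) = (2*v)*(16*v) = 32*v²)
1/(x(S(3, 0)) + h) = 1/(32*(14/17)² - 20883) = 1/(32*(196/289) - 20883) = 1/(6272/289 - 20883) = 1/(-6028915/289) = -289/6028915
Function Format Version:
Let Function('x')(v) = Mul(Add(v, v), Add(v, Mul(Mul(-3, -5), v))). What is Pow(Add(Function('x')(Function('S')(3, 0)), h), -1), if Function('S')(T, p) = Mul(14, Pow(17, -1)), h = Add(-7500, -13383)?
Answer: Rational(-289, 6028915) ≈ -4.7936e-5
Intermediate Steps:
h = -20883
Function('S')(T, p) = Rational(14, 17) (Function('S')(T, p) = Mul(14, Rational(1, 17)) = Rational(14, 17))
Function('x')(v) = Mul(32, Pow(v, 2)) (Function('x')(v) = Mul(Mul(2, v), Add(v, Mul(15, v))) = Mul(Mul(2, v), Mul(16, v)) = Mul(32, Pow(v, 2)))
Pow(Add(Function('x')(Function('S')(3, 0)), h), -1) = Pow(Add(Mul(32, Pow(Rational(14, 17), 2)), -20883), -1) = Pow(Add(Mul(32, Rational(196, 289)), -20883), -1) = Pow(Add(Rational(6272, 289), -20883), -1) = Pow(Rational(-6028915, 289), -1) = Rational(-289, 6028915)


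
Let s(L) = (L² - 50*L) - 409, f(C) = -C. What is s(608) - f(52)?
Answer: 338907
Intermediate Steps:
s(L) = -409 + L² - 50*L
s(608) - f(52) = (-409 + 608² - 50*608) - (-1)*52 = (-409 + 369664 - 30400) - 1*(-52) = 338855 + 52 = 338907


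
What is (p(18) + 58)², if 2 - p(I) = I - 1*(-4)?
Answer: 1444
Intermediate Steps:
p(I) = -2 - I (p(I) = 2 - (I - 1*(-4)) = 2 - (I + 4) = 2 - (4 + I) = 2 + (-4 - I) = -2 - I)
(p(18) + 58)² = ((-2 - 1*18) + 58)² = ((-2 - 18) + 58)² = (-20 + 58)² = 38² = 1444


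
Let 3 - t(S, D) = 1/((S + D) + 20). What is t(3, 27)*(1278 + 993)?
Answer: 338379/50 ≈ 6767.6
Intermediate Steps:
t(S, D) = 3 - 1/(20 + D + S) (t(S, D) = 3 - 1/((S + D) + 20) = 3 - 1/((D + S) + 20) = 3 - 1/(20 + D + S))
t(3, 27)*(1278 + 993) = ((59 + 3*27 + 3*3)/(20 + 27 + 3))*(1278 + 993) = ((59 + 81 + 9)/50)*2271 = ((1/50)*149)*2271 = (149/50)*2271 = 338379/50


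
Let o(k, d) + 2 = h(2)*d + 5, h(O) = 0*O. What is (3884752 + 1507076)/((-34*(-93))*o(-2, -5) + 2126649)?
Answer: 1797276/712045 ≈ 2.5241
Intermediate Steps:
h(O) = 0
o(k, d) = 3 (o(k, d) = -2 + (0*d + 5) = -2 + (0 + 5) = -2 + 5 = 3)
(3884752 + 1507076)/((-34*(-93))*o(-2, -5) + 2126649) = (3884752 + 1507076)/(-34*(-93)*3 + 2126649) = 5391828/(3162*3 + 2126649) = 5391828/(9486 + 2126649) = 5391828/2136135 = 5391828*(1/2136135) = 1797276/712045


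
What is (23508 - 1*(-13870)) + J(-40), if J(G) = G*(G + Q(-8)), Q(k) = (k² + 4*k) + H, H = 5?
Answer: 37498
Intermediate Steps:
Q(k) = 5 + k² + 4*k (Q(k) = (k² + 4*k) + 5 = 5 + k² + 4*k)
J(G) = G*(37 + G) (J(G) = G*(G + (5 + (-8)² + 4*(-8))) = G*(G + (5 + 64 - 32)) = G*(G + 37) = G*(37 + G))
(23508 - 1*(-13870)) + J(-40) = (23508 - 1*(-13870)) - 40*(37 - 40) = (23508 + 13870) - 40*(-3) = 37378 + 120 = 37498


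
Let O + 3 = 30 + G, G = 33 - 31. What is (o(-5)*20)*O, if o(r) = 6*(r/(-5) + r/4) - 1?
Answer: -1450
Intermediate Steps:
G = 2
o(r) = -1 + 3*r/10 (o(r) = 6*(r*(-⅕) + r*(¼)) - 1 = 6*(-r/5 + r/4) - 1 = 6*(r/20) - 1 = 3*r/10 - 1 = -1 + 3*r/10)
O = 29 (O = -3 + (30 + 2) = -3 + 32 = 29)
(o(-5)*20)*O = ((-1 + (3/10)*(-5))*20)*29 = ((-1 - 3/2)*20)*29 = -5/2*20*29 = -50*29 = -1450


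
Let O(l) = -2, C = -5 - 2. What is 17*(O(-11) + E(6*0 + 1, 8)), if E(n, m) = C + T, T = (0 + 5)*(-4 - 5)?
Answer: -918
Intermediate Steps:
T = -45 (T = 5*(-9) = -45)
C = -7
E(n, m) = -52 (E(n, m) = -7 - 45 = -52)
17*(O(-11) + E(6*0 + 1, 8)) = 17*(-2 - 52) = 17*(-54) = -918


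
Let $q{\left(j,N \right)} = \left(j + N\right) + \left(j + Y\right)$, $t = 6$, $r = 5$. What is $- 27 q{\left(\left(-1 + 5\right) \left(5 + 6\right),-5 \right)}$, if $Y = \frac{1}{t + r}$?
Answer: $- \frac{24678}{11} \approx -2243.5$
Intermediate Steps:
$Y = \frac{1}{11}$ ($Y = \frac{1}{6 + 5} = \frac{1}{11} \approx 0.090909$)
$q{\left(j,N \right)} = \frac{1}{11} + N + 2 j$ ($q{\left(j,N \right)} = \left(j + N\right) + \left(j + \frac{1}{11}\right) = \left(N + j\right) + \left(\frac{1}{11} + j\right) = \frac{1}{11} + N + 2 j$)
$- 27 q{\left(\left(-1 + 5\right) \left(5 + 6\right),-5 \right)} = - 27 \left(\frac{1}{11} - 5 + 2 \left(-1 + 5\right) \left(5 + 6\right)\right) = - 27 \left(\frac{1}{11} - 5 + 2 \cdot 4 \cdot 11\right) = - 27 \left(\frac{1}{11} - 5 + 2 \cdot 44\right) = - 27 \left(\frac{1}{11} - 5 + 88\right) = \left(-27\right) \frac{914}{11} = - \frac{24678}{11}$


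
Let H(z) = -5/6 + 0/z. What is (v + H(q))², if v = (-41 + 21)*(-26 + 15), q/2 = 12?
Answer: 1729225/36 ≈ 48034.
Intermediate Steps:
q = 24 (q = 2*12 = 24)
v = 220 (v = -20*(-11) = 220)
H(z) = -⅚ (H(z) = -5*⅙ + 0 = -⅚ + 0 = -⅚)
(v + H(q))² = (220 - ⅚)² = (1315/6)² = 1729225/36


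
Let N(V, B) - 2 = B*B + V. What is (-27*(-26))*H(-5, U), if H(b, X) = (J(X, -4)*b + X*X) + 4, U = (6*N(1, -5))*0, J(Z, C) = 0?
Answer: 2808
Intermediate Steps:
N(V, B) = 2 + V + B² (N(V, B) = 2 + (B*B + V) = 2 + (B² + V) = 2 + (V + B²) = 2 + V + B²)
U = 0 (U = (6*(2 + 1 + (-5)²))*0 = (6*(2 + 1 + 25))*0 = (6*28)*0 = 168*0 = 0)
H(b, X) = 4 + X² (H(b, X) = (0*b + X*X) + 4 = (0 + X²) + 4 = X² + 4 = 4 + X²)
(-27*(-26))*H(-5, U) = (-27*(-26))*(4 + 0²) = 702*(4 + 0) = 702*4 = 2808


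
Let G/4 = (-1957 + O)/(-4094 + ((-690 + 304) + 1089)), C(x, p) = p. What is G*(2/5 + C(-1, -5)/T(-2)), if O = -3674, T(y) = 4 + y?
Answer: -236502/16955 ≈ -13.949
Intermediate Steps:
G = 22524/3391 (G = 4*((-1957 - 3674)/(-4094 + ((-690 + 304) + 1089))) = 4*(-5631/(-4094 + (-386 + 1089))) = 4*(-5631/(-4094 + 703)) = 4*(-5631/(-3391)) = 4*(-5631*(-1/3391)) = 4*(5631/3391) = 22524/3391 ≈ 6.6423)
G*(2/5 + C(-1, -5)/T(-2)) = 22524*(2/5 - 5/(4 - 2))/3391 = 22524*(2*(1/5) - 5/2)/3391 = 22524*(2/5 - 5*1/2)/3391 = 22524*(2/5 - 5/2)/3391 = (22524/3391)*(-21/10) = -236502/16955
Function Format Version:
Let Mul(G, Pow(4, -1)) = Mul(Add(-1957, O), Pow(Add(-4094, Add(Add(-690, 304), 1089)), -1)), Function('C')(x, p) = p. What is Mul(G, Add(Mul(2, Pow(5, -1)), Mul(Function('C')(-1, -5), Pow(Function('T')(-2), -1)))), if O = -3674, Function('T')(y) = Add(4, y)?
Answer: Rational(-236502, 16955) ≈ -13.949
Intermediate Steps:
G = Rational(22524, 3391) (G = Mul(4, Mul(Add(-1957, -3674), Pow(Add(-4094, Add(Add(-690, 304), 1089)), -1))) = Mul(4, Mul(-5631, Pow(Add(-4094, Add(-386, 1089)), -1))) = Mul(4, Mul(-5631, Pow(Add(-4094, 703), -1))) = Mul(4, Mul(-5631, Pow(-3391, -1))) = Mul(4, Mul(-5631, Rational(-1, 3391))) = Mul(4, Rational(5631, 3391)) = Rational(22524, 3391) ≈ 6.6423)
Mul(G, Add(Mul(2, Pow(5, -1)), Mul(Function('C')(-1, -5), Pow(Function('T')(-2), -1)))) = Mul(Rational(22524, 3391), Add(Mul(2, Pow(5, -1)), Mul(-5, Pow(Add(4, -2), -1)))) = Mul(Rational(22524, 3391), Add(Mul(2, Rational(1, 5)), Mul(-5, Pow(2, -1)))) = Mul(Rational(22524, 3391), Add(Rational(2, 5), Mul(-5, Rational(1, 2)))) = Mul(Rational(22524, 3391), Add(Rational(2, 5), Rational(-5, 2))) = Mul(Rational(22524, 3391), Rational(-21, 10)) = Rational(-236502, 16955)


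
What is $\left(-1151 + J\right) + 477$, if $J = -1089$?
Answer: $-1763$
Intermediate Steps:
$\left(-1151 + J\right) + 477 = \left(-1151 - 1089\right) + 477 = -2240 + 477 = -1763$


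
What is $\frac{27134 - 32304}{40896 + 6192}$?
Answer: $- \frac{2585}{23544} \approx -0.10979$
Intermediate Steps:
$\frac{27134 - 32304}{40896 + 6192} = - \frac{5170}{47088} = \left(-5170\right) \frac{1}{47088} = - \frac{2585}{23544}$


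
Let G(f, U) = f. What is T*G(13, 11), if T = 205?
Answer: 2665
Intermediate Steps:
T*G(13, 11) = 205*13 = 2665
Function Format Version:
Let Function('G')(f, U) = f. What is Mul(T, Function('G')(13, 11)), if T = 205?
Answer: 2665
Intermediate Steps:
Mul(T, Function('G')(13, 11)) = Mul(205, 13) = 2665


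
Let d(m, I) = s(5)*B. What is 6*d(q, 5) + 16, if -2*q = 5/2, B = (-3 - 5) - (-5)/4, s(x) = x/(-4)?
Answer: 533/8 ≈ 66.625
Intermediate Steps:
s(x) = -x/4 (s(x) = x*(-¼) = -x/4)
B = -27/4 (B = -8 - (-5)/4 = -8 - 1*(-5/4) = -8 + 5/4 = -27/4 ≈ -6.7500)
q = -5/4 (q = -5/(2*2) = -½*5/2 = -5/4 ≈ -1.2500)
d(m, I) = 135/16 (d(m, I) = -¼*5*(-27/4) = -5/4*(-27/4) = 135/16)
6*d(q, 5) + 16 = 6*(135/16) + 16 = 405/8 + 16 = 533/8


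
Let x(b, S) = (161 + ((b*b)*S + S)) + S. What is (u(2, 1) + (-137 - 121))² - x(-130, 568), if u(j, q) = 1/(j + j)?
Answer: -152544991/16 ≈ -9.5341e+6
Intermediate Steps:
u(j, q) = 1/(2*j)
x(b, S) = 161 + 2*S + S*b² (x(b, S) = (161 + (b²*S + S)) + S = (161 + (S*b² + S)) + S = (161 + (S + S*b²)) + S = (161 + S + S*b²) + S = 161 + 2*S + S*b²)
(u(2, 1) + (-137 - 121))² - x(-130, 568) = ((½)/2 + (-137 - 121))² - (161 + 2*568 + 568*(-130)²) = ((½)*(½) - 258)² - (161 + 1136 + 568*16900) = (¼ - 258)² - (161 + 1136 + 9599200) = (-1031/4)² - 1*9600497 = 1062961/16 - 9600497 = -152544991/16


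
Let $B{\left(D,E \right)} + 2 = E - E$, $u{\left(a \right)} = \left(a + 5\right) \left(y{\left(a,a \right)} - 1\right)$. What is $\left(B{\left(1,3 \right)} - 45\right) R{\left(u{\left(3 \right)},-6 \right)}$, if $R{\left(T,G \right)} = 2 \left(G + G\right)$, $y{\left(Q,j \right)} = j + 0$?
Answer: $1128$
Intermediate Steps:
$y{\left(Q,j \right)} = j$
$u{\left(a \right)} = \left(-1 + a\right) \left(5 + a\right)$ ($u{\left(a \right)} = \left(a + 5\right) \left(a - 1\right) = \left(5 + a\right) \left(-1 + a\right) = \left(-1 + a\right) \left(5 + a\right)$)
$B{\left(D,E \right)} = -2$ ($B{\left(D,E \right)} = -2 + \left(E - E\right) = -2 + 0 = -2$)
$R{\left(T,G \right)} = 4 G$ ($R{\left(T,G \right)} = 2 \cdot 2 G = 4 G$)
$\left(B{\left(1,3 \right)} - 45\right) R{\left(u{\left(3 \right)},-6 \right)} = \left(-2 - 45\right) 4 \left(-6\right) = \left(-47\right) \left(-24\right) = 1128$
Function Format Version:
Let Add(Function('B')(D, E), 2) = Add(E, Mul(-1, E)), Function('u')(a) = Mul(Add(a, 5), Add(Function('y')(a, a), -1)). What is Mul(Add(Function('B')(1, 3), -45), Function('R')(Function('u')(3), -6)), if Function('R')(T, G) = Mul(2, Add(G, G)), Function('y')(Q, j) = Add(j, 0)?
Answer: 1128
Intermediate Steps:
Function('y')(Q, j) = j
Function('u')(a) = Mul(Add(-1, a), Add(5, a)) (Function('u')(a) = Mul(Add(a, 5), Add(a, -1)) = Mul(Add(5, a), Add(-1, a)) = Mul(Add(-1, a), Add(5, a)))
Function('B')(D, E) = -2 (Function('B')(D, E) = Add(-2, Add(E, Mul(-1, E))) = Add(-2, 0) = -2)
Function('R')(T, G) = Mul(4, G) (Function('R')(T, G) = Mul(2, Mul(2, G)) = Mul(4, G))
Mul(Add(Function('B')(1, 3), -45), Function('R')(Function('u')(3), -6)) = Mul(Add(-2, -45), Mul(4, -6)) = Mul(-47, -24) = 1128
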